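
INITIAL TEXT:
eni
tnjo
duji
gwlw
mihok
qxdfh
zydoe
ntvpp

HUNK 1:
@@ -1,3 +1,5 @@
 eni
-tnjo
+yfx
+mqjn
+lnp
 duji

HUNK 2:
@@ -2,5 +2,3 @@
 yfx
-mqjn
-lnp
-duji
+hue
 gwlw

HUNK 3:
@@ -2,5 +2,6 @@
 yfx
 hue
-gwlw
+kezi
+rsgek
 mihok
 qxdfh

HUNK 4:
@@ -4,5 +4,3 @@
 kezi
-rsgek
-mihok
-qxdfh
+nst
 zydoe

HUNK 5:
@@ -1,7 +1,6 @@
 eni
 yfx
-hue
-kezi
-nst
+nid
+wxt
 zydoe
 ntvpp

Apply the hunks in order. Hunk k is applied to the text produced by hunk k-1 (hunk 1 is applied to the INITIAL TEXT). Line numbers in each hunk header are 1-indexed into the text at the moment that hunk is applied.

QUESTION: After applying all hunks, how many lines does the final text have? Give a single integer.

Answer: 6

Derivation:
Hunk 1: at line 1 remove [tnjo] add [yfx,mqjn,lnp] -> 10 lines: eni yfx mqjn lnp duji gwlw mihok qxdfh zydoe ntvpp
Hunk 2: at line 2 remove [mqjn,lnp,duji] add [hue] -> 8 lines: eni yfx hue gwlw mihok qxdfh zydoe ntvpp
Hunk 3: at line 2 remove [gwlw] add [kezi,rsgek] -> 9 lines: eni yfx hue kezi rsgek mihok qxdfh zydoe ntvpp
Hunk 4: at line 4 remove [rsgek,mihok,qxdfh] add [nst] -> 7 lines: eni yfx hue kezi nst zydoe ntvpp
Hunk 5: at line 1 remove [hue,kezi,nst] add [nid,wxt] -> 6 lines: eni yfx nid wxt zydoe ntvpp
Final line count: 6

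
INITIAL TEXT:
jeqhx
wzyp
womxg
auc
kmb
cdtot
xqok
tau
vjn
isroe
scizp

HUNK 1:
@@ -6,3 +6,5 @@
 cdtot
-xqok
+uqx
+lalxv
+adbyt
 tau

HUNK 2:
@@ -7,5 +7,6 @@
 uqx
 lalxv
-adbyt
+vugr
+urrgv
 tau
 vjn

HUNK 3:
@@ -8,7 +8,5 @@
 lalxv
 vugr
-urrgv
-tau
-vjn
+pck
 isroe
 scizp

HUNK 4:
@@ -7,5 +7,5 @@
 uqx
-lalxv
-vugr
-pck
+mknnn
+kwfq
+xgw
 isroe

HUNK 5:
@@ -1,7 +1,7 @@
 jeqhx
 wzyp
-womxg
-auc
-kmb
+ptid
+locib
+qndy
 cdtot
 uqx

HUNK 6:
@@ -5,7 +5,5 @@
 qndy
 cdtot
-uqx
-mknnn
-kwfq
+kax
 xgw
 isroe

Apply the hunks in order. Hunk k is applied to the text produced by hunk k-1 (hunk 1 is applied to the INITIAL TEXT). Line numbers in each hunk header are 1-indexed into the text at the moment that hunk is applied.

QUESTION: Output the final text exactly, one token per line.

Hunk 1: at line 6 remove [xqok] add [uqx,lalxv,adbyt] -> 13 lines: jeqhx wzyp womxg auc kmb cdtot uqx lalxv adbyt tau vjn isroe scizp
Hunk 2: at line 7 remove [adbyt] add [vugr,urrgv] -> 14 lines: jeqhx wzyp womxg auc kmb cdtot uqx lalxv vugr urrgv tau vjn isroe scizp
Hunk 3: at line 8 remove [urrgv,tau,vjn] add [pck] -> 12 lines: jeqhx wzyp womxg auc kmb cdtot uqx lalxv vugr pck isroe scizp
Hunk 4: at line 7 remove [lalxv,vugr,pck] add [mknnn,kwfq,xgw] -> 12 lines: jeqhx wzyp womxg auc kmb cdtot uqx mknnn kwfq xgw isroe scizp
Hunk 5: at line 1 remove [womxg,auc,kmb] add [ptid,locib,qndy] -> 12 lines: jeqhx wzyp ptid locib qndy cdtot uqx mknnn kwfq xgw isroe scizp
Hunk 6: at line 5 remove [uqx,mknnn,kwfq] add [kax] -> 10 lines: jeqhx wzyp ptid locib qndy cdtot kax xgw isroe scizp

Answer: jeqhx
wzyp
ptid
locib
qndy
cdtot
kax
xgw
isroe
scizp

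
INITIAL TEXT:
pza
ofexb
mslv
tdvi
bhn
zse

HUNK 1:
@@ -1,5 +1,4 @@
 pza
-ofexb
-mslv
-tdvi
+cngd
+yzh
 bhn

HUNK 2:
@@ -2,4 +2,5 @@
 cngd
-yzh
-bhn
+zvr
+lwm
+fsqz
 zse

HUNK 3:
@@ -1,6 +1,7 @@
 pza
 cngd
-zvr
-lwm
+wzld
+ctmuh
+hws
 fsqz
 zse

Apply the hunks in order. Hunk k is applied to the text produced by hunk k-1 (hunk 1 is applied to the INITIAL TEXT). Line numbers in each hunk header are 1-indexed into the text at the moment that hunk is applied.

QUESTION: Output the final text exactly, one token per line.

Answer: pza
cngd
wzld
ctmuh
hws
fsqz
zse

Derivation:
Hunk 1: at line 1 remove [ofexb,mslv,tdvi] add [cngd,yzh] -> 5 lines: pza cngd yzh bhn zse
Hunk 2: at line 2 remove [yzh,bhn] add [zvr,lwm,fsqz] -> 6 lines: pza cngd zvr lwm fsqz zse
Hunk 3: at line 1 remove [zvr,lwm] add [wzld,ctmuh,hws] -> 7 lines: pza cngd wzld ctmuh hws fsqz zse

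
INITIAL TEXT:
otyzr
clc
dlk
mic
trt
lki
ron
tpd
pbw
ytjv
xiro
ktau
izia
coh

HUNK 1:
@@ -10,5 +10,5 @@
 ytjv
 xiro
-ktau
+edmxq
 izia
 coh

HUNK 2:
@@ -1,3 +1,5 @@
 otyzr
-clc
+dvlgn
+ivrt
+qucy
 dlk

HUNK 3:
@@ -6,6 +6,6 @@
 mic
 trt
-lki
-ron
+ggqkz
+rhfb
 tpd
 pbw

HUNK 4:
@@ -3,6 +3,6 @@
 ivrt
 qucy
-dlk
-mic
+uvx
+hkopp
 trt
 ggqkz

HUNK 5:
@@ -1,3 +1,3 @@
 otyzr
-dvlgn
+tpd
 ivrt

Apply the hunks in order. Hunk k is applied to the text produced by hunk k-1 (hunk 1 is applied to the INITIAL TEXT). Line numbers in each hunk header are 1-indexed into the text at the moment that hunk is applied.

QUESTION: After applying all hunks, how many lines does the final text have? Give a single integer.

Answer: 16

Derivation:
Hunk 1: at line 10 remove [ktau] add [edmxq] -> 14 lines: otyzr clc dlk mic trt lki ron tpd pbw ytjv xiro edmxq izia coh
Hunk 2: at line 1 remove [clc] add [dvlgn,ivrt,qucy] -> 16 lines: otyzr dvlgn ivrt qucy dlk mic trt lki ron tpd pbw ytjv xiro edmxq izia coh
Hunk 3: at line 6 remove [lki,ron] add [ggqkz,rhfb] -> 16 lines: otyzr dvlgn ivrt qucy dlk mic trt ggqkz rhfb tpd pbw ytjv xiro edmxq izia coh
Hunk 4: at line 3 remove [dlk,mic] add [uvx,hkopp] -> 16 lines: otyzr dvlgn ivrt qucy uvx hkopp trt ggqkz rhfb tpd pbw ytjv xiro edmxq izia coh
Hunk 5: at line 1 remove [dvlgn] add [tpd] -> 16 lines: otyzr tpd ivrt qucy uvx hkopp trt ggqkz rhfb tpd pbw ytjv xiro edmxq izia coh
Final line count: 16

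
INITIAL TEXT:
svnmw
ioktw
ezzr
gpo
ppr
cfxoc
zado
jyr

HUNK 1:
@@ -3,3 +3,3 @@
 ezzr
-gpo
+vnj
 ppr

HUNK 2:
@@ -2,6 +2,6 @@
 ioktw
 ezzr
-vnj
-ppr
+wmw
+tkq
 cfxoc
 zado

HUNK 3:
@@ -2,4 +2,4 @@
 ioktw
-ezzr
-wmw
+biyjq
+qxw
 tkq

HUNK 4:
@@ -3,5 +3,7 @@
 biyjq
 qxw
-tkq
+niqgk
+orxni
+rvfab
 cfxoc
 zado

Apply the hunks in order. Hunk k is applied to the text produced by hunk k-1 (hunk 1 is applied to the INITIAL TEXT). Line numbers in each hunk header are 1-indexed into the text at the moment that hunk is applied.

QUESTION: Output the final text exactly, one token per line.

Hunk 1: at line 3 remove [gpo] add [vnj] -> 8 lines: svnmw ioktw ezzr vnj ppr cfxoc zado jyr
Hunk 2: at line 2 remove [vnj,ppr] add [wmw,tkq] -> 8 lines: svnmw ioktw ezzr wmw tkq cfxoc zado jyr
Hunk 3: at line 2 remove [ezzr,wmw] add [biyjq,qxw] -> 8 lines: svnmw ioktw biyjq qxw tkq cfxoc zado jyr
Hunk 4: at line 3 remove [tkq] add [niqgk,orxni,rvfab] -> 10 lines: svnmw ioktw biyjq qxw niqgk orxni rvfab cfxoc zado jyr

Answer: svnmw
ioktw
biyjq
qxw
niqgk
orxni
rvfab
cfxoc
zado
jyr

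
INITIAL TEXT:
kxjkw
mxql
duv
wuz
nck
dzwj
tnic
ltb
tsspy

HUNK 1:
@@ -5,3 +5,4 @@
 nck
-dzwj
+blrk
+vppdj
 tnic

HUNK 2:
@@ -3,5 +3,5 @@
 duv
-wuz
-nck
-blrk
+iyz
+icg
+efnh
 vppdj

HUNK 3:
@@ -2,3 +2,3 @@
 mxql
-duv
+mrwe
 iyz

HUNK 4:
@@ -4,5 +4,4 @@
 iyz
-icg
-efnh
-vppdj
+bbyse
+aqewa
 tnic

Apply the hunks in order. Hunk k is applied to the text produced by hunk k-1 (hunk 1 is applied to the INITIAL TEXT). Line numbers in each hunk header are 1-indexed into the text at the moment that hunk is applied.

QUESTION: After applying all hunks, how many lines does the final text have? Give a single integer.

Hunk 1: at line 5 remove [dzwj] add [blrk,vppdj] -> 10 lines: kxjkw mxql duv wuz nck blrk vppdj tnic ltb tsspy
Hunk 2: at line 3 remove [wuz,nck,blrk] add [iyz,icg,efnh] -> 10 lines: kxjkw mxql duv iyz icg efnh vppdj tnic ltb tsspy
Hunk 3: at line 2 remove [duv] add [mrwe] -> 10 lines: kxjkw mxql mrwe iyz icg efnh vppdj tnic ltb tsspy
Hunk 4: at line 4 remove [icg,efnh,vppdj] add [bbyse,aqewa] -> 9 lines: kxjkw mxql mrwe iyz bbyse aqewa tnic ltb tsspy
Final line count: 9

Answer: 9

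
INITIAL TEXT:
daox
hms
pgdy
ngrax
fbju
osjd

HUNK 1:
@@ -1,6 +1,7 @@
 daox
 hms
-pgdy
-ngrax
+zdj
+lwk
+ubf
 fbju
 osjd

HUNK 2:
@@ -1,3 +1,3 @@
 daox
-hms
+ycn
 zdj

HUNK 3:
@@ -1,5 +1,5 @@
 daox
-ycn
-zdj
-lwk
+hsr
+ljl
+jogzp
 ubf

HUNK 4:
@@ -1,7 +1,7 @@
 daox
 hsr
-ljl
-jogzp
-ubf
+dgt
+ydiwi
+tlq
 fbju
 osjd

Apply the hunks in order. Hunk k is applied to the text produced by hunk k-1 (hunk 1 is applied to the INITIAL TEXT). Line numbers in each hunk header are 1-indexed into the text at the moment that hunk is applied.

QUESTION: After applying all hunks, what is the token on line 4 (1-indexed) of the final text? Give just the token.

Answer: ydiwi

Derivation:
Hunk 1: at line 1 remove [pgdy,ngrax] add [zdj,lwk,ubf] -> 7 lines: daox hms zdj lwk ubf fbju osjd
Hunk 2: at line 1 remove [hms] add [ycn] -> 7 lines: daox ycn zdj lwk ubf fbju osjd
Hunk 3: at line 1 remove [ycn,zdj,lwk] add [hsr,ljl,jogzp] -> 7 lines: daox hsr ljl jogzp ubf fbju osjd
Hunk 4: at line 1 remove [ljl,jogzp,ubf] add [dgt,ydiwi,tlq] -> 7 lines: daox hsr dgt ydiwi tlq fbju osjd
Final line 4: ydiwi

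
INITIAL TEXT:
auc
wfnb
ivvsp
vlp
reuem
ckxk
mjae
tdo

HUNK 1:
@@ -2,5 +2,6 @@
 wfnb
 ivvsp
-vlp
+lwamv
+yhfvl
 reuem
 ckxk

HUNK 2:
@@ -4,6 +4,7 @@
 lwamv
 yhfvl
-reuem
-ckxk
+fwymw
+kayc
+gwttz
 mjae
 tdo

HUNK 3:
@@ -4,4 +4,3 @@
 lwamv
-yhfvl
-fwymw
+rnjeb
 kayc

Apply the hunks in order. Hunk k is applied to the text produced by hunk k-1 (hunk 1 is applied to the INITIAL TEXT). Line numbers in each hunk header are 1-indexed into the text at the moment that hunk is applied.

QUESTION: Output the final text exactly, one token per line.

Answer: auc
wfnb
ivvsp
lwamv
rnjeb
kayc
gwttz
mjae
tdo

Derivation:
Hunk 1: at line 2 remove [vlp] add [lwamv,yhfvl] -> 9 lines: auc wfnb ivvsp lwamv yhfvl reuem ckxk mjae tdo
Hunk 2: at line 4 remove [reuem,ckxk] add [fwymw,kayc,gwttz] -> 10 lines: auc wfnb ivvsp lwamv yhfvl fwymw kayc gwttz mjae tdo
Hunk 3: at line 4 remove [yhfvl,fwymw] add [rnjeb] -> 9 lines: auc wfnb ivvsp lwamv rnjeb kayc gwttz mjae tdo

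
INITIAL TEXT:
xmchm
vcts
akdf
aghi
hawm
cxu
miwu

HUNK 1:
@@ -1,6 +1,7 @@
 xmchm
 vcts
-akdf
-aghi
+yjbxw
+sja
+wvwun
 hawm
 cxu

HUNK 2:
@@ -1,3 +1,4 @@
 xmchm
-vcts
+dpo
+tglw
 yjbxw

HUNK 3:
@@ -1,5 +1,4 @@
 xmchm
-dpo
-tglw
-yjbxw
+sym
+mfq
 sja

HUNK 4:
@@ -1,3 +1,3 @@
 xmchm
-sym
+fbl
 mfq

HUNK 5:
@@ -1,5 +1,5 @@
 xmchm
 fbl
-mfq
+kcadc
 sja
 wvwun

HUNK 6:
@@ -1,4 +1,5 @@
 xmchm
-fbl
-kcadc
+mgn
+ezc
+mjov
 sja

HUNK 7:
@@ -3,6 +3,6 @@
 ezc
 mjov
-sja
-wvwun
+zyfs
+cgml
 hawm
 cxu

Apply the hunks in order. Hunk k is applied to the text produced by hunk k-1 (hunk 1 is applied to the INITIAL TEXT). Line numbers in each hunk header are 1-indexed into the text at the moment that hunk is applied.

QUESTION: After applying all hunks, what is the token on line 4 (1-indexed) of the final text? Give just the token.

Hunk 1: at line 1 remove [akdf,aghi] add [yjbxw,sja,wvwun] -> 8 lines: xmchm vcts yjbxw sja wvwun hawm cxu miwu
Hunk 2: at line 1 remove [vcts] add [dpo,tglw] -> 9 lines: xmchm dpo tglw yjbxw sja wvwun hawm cxu miwu
Hunk 3: at line 1 remove [dpo,tglw,yjbxw] add [sym,mfq] -> 8 lines: xmchm sym mfq sja wvwun hawm cxu miwu
Hunk 4: at line 1 remove [sym] add [fbl] -> 8 lines: xmchm fbl mfq sja wvwun hawm cxu miwu
Hunk 5: at line 1 remove [mfq] add [kcadc] -> 8 lines: xmchm fbl kcadc sja wvwun hawm cxu miwu
Hunk 6: at line 1 remove [fbl,kcadc] add [mgn,ezc,mjov] -> 9 lines: xmchm mgn ezc mjov sja wvwun hawm cxu miwu
Hunk 7: at line 3 remove [sja,wvwun] add [zyfs,cgml] -> 9 lines: xmchm mgn ezc mjov zyfs cgml hawm cxu miwu
Final line 4: mjov

Answer: mjov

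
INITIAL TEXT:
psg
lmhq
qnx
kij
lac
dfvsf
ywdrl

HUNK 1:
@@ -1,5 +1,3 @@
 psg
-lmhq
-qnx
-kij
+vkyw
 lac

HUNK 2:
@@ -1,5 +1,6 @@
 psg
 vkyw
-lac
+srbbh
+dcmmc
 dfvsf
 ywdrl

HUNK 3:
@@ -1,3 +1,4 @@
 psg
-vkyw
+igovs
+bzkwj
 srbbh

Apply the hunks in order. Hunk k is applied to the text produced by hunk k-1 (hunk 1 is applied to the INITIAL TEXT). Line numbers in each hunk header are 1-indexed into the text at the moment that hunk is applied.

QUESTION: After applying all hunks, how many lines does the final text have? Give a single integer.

Hunk 1: at line 1 remove [lmhq,qnx,kij] add [vkyw] -> 5 lines: psg vkyw lac dfvsf ywdrl
Hunk 2: at line 1 remove [lac] add [srbbh,dcmmc] -> 6 lines: psg vkyw srbbh dcmmc dfvsf ywdrl
Hunk 3: at line 1 remove [vkyw] add [igovs,bzkwj] -> 7 lines: psg igovs bzkwj srbbh dcmmc dfvsf ywdrl
Final line count: 7

Answer: 7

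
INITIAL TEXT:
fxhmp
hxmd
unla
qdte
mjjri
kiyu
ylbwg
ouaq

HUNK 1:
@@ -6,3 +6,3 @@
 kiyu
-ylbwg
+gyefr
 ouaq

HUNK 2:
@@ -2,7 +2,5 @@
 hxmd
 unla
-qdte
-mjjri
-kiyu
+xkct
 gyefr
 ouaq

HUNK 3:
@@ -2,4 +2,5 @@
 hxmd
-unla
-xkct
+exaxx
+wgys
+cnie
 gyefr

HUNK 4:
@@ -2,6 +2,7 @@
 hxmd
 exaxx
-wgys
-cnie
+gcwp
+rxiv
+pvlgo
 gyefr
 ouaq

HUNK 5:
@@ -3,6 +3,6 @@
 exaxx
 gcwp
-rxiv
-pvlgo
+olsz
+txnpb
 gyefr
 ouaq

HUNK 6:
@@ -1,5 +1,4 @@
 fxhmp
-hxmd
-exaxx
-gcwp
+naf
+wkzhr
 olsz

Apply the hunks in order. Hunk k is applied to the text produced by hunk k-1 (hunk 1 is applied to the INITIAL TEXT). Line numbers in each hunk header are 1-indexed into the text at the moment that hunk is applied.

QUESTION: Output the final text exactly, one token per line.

Hunk 1: at line 6 remove [ylbwg] add [gyefr] -> 8 lines: fxhmp hxmd unla qdte mjjri kiyu gyefr ouaq
Hunk 2: at line 2 remove [qdte,mjjri,kiyu] add [xkct] -> 6 lines: fxhmp hxmd unla xkct gyefr ouaq
Hunk 3: at line 2 remove [unla,xkct] add [exaxx,wgys,cnie] -> 7 lines: fxhmp hxmd exaxx wgys cnie gyefr ouaq
Hunk 4: at line 2 remove [wgys,cnie] add [gcwp,rxiv,pvlgo] -> 8 lines: fxhmp hxmd exaxx gcwp rxiv pvlgo gyefr ouaq
Hunk 5: at line 3 remove [rxiv,pvlgo] add [olsz,txnpb] -> 8 lines: fxhmp hxmd exaxx gcwp olsz txnpb gyefr ouaq
Hunk 6: at line 1 remove [hxmd,exaxx,gcwp] add [naf,wkzhr] -> 7 lines: fxhmp naf wkzhr olsz txnpb gyefr ouaq

Answer: fxhmp
naf
wkzhr
olsz
txnpb
gyefr
ouaq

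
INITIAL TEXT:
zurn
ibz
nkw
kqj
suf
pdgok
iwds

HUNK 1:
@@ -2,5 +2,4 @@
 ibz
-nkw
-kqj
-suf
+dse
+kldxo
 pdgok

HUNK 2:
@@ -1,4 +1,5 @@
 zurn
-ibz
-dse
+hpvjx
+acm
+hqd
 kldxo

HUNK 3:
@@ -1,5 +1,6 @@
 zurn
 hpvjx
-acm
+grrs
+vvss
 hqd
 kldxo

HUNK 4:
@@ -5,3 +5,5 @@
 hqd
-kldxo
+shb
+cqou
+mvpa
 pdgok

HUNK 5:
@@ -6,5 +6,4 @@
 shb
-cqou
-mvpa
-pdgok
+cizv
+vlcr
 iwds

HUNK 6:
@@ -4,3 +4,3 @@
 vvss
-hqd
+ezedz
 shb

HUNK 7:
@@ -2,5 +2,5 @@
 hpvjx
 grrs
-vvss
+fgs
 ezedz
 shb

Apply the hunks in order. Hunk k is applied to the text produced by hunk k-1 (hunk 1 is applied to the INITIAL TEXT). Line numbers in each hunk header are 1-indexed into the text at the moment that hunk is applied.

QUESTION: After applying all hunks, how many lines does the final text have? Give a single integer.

Answer: 9

Derivation:
Hunk 1: at line 2 remove [nkw,kqj,suf] add [dse,kldxo] -> 6 lines: zurn ibz dse kldxo pdgok iwds
Hunk 2: at line 1 remove [ibz,dse] add [hpvjx,acm,hqd] -> 7 lines: zurn hpvjx acm hqd kldxo pdgok iwds
Hunk 3: at line 1 remove [acm] add [grrs,vvss] -> 8 lines: zurn hpvjx grrs vvss hqd kldxo pdgok iwds
Hunk 4: at line 5 remove [kldxo] add [shb,cqou,mvpa] -> 10 lines: zurn hpvjx grrs vvss hqd shb cqou mvpa pdgok iwds
Hunk 5: at line 6 remove [cqou,mvpa,pdgok] add [cizv,vlcr] -> 9 lines: zurn hpvjx grrs vvss hqd shb cizv vlcr iwds
Hunk 6: at line 4 remove [hqd] add [ezedz] -> 9 lines: zurn hpvjx grrs vvss ezedz shb cizv vlcr iwds
Hunk 7: at line 2 remove [vvss] add [fgs] -> 9 lines: zurn hpvjx grrs fgs ezedz shb cizv vlcr iwds
Final line count: 9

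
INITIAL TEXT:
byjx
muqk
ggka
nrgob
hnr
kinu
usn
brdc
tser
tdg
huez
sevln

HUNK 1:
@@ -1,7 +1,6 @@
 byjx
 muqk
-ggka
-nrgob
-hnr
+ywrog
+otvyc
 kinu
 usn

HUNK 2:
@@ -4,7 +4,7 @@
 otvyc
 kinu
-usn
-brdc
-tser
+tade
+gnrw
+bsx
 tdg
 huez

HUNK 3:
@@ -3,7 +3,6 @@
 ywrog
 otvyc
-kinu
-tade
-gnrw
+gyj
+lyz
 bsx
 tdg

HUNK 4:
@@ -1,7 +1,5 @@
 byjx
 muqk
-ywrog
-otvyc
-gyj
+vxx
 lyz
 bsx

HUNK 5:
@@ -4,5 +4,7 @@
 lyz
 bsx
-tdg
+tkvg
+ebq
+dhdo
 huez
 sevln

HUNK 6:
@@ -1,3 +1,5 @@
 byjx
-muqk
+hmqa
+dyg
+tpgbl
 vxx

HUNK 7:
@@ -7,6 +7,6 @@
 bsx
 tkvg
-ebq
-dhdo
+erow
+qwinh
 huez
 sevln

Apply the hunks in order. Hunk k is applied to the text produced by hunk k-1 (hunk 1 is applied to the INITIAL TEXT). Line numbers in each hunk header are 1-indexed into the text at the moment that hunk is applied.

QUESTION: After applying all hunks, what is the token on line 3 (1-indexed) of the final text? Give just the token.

Hunk 1: at line 1 remove [ggka,nrgob,hnr] add [ywrog,otvyc] -> 11 lines: byjx muqk ywrog otvyc kinu usn brdc tser tdg huez sevln
Hunk 2: at line 4 remove [usn,brdc,tser] add [tade,gnrw,bsx] -> 11 lines: byjx muqk ywrog otvyc kinu tade gnrw bsx tdg huez sevln
Hunk 3: at line 3 remove [kinu,tade,gnrw] add [gyj,lyz] -> 10 lines: byjx muqk ywrog otvyc gyj lyz bsx tdg huez sevln
Hunk 4: at line 1 remove [ywrog,otvyc,gyj] add [vxx] -> 8 lines: byjx muqk vxx lyz bsx tdg huez sevln
Hunk 5: at line 4 remove [tdg] add [tkvg,ebq,dhdo] -> 10 lines: byjx muqk vxx lyz bsx tkvg ebq dhdo huez sevln
Hunk 6: at line 1 remove [muqk] add [hmqa,dyg,tpgbl] -> 12 lines: byjx hmqa dyg tpgbl vxx lyz bsx tkvg ebq dhdo huez sevln
Hunk 7: at line 7 remove [ebq,dhdo] add [erow,qwinh] -> 12 lines: byjx hmqa dyg tpgbl vxx lyz bsx tkvg erow qwinh huez sevln
Final line 3: dyg

Answer: dyg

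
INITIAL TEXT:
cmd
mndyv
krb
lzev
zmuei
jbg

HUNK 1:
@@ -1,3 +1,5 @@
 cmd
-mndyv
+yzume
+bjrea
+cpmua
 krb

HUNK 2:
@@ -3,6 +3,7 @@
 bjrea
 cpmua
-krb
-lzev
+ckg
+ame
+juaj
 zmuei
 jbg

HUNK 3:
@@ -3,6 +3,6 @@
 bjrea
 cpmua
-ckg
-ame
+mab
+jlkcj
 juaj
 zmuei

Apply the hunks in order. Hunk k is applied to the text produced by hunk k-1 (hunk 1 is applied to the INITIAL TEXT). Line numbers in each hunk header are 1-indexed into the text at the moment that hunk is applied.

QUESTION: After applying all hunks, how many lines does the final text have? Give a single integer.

Answer: 9

Derivation:
Hunk 1: at line 1 remove [mndyv] add [yzume,bjrea,cpmua] -> 8 lines: cmd yzume bjrea cpmua krb lzev zmuei jbg
Hunk 2: at line 3 remove [krb,lzev] add [ckg,ame,juaj] -> 9 lines: cmd yzume bjrea cpmua ckg ame juaj zmuei jbg
Hunk 3: at line 3 remove [ckg,ame] add [mab,jlkcj] -> 9 lines: cmd yzume bjrea cpmua mab jlkcj juaj zmuei jbg
Final line count: 9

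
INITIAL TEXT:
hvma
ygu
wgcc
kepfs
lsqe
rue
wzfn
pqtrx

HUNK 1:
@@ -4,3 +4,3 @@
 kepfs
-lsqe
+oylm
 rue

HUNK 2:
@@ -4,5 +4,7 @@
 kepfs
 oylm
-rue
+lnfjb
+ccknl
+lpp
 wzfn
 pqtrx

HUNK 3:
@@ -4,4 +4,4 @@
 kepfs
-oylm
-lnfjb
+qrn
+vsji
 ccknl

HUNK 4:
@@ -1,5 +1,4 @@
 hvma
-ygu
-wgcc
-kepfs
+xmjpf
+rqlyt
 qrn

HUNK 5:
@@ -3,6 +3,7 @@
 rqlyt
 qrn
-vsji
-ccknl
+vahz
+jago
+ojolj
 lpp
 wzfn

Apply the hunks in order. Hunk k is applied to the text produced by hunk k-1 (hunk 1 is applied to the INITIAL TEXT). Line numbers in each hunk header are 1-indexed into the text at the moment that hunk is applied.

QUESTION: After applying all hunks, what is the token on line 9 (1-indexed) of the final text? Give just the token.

Answer: wzfn

Derivation:
Hunk 1: at line 4 remove [lsqe] add [oylm] -> 8 lines: hvma ygu wgcc kepfs oylm rue wzfn pqtrx
Hunk 2: at line 4 remove [rue] add [lnfjb,ccknl,lpp] -> 10 lines: hvma ygu wgcc kepfs oylm lnfjb ccknl lpp wzfn pqtrx
Hunk 3: at line 4 remove [oylm,lnfjb] add [qrn,vsji] -> 10 lines: hvma ygu wgcc kepfs qrn vsji ccknl lpp wzfn pqtrx
Hunk 4: at line 1 remove [ygu,wgcc,kepfs] add [xmjpf,rqlyt] -> 9 lines: hvma xmjpf rqlyt qrn vsji ccknl lpp wzfn pqtrx
Hunk 5: at line 3 remove [vsji,ccknl] add [vahz,jago,ojolj] -> 10 lines: hvma xmjpf rqlyt qrn vahz jago ojolj lpp wzfn pqtrx
Final line 9: wzfn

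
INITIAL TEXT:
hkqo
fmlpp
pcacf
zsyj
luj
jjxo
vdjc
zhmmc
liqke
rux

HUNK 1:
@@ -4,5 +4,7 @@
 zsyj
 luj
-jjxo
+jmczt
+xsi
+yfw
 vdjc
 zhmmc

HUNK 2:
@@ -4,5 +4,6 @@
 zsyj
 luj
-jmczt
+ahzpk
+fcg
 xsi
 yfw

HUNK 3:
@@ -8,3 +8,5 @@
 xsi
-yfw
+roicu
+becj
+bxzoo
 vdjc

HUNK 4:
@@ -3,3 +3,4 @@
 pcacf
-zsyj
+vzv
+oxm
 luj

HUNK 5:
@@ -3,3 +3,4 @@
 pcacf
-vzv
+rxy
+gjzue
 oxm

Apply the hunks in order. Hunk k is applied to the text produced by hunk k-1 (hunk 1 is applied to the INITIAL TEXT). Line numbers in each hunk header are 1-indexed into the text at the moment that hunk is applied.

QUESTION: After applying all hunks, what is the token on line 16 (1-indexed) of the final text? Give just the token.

Hunk 1: at line 4 remove [jjxo] add [jmczt,xsi,yfw] -> 12 lines: hkqo fmlpp pcacf zsyj luj jmczt xsi yfw vdjc zhmmc liqke rux
Hunk 2: at line 4 remove [jmczt] add [ahzpk,fcg] -> 13 lines: hkqo fmlpp pcacf zsyj luj ahzpk fcg xsi yfw vdjc zhmmc liqke rux
Hunk 3: at line 8 remove [yfw] add [roicu,becj,bxzoo] -> 15 lines: hkqo fmlpp pcacf zsyj luj ahzpk fcg xsi roicu becj bxzoo vdjc zhmmc liqke rux
Hunk 4: at line 3 remove [zsyj] add [vzv,oxm] -> 16 lines: hkqo fmlpp pcacf vzv oxm luj ahzpk fcg xsi roicu becj bxzoo vdjc zhmmc liqke rux
Hunk 5: at line 3 remove [vzv] add [rxy,gjzue] -> 17 lines: hkqo fmlpp pcacf rxy gjzue oxm luj ahzpk fcg xsi roicu becj bxzoo vdjc zhmmc liqke rux
Final line 16: liqke

Answer: liqke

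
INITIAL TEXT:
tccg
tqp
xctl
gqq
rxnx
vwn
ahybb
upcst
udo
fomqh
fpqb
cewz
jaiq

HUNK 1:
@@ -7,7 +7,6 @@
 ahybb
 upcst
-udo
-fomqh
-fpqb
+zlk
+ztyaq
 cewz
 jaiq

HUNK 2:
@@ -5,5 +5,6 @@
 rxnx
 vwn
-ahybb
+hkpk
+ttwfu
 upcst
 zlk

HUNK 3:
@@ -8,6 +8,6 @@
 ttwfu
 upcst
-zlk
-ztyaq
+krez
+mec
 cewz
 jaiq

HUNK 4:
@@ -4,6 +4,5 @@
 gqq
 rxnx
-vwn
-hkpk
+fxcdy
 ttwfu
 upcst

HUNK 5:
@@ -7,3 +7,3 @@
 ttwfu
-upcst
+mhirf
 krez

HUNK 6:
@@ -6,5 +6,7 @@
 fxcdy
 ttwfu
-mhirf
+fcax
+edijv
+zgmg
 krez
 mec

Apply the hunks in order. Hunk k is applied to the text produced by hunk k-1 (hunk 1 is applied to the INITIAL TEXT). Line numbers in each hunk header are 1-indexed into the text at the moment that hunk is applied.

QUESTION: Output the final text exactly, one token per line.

Hunk 1: at line 7 remove [udo,fomqh,fpqb] add [zlk,ztyaq] -> 12 lines: tccg tqp xctl gqq rxnx vwn ahybb upcst zlk ztyaq cewz jaiq
Hunk 2: at line 5 remove [ahybb] add [hkpk,ttwfu] -> 13 lines: tccg tqp xctl gqq rxnx vwn hkpk ttwfu upcst zlk ztyaq cewz jaiq
Hunk 3: at line 8 remove [zlk,ztyaq] add [krez,mec] -> 13 lines: tccg tqp xctl gqq rxnx vwn hkpk ttwfu upcst krez mec cewz jaiq
Hunk 4: at line 4 remove [vwn,hkpk] add [fxcdy] -> 12 lines: tccg tqp xctl gqq rxnx fxcdy ttwfu upcst krez mec cewz jaiq
Hunk 5: at line 7 remove [upcst] add [mhirf] -> 12 lines: tccg tqp xctl gqq rxnx fxcdy ttwfu mhirf krez mec cewz jaiq
Hunk 6: at line 6 remove [mhirf] add [fcax,edijv,zgmg] -> 14 lines: tccg tqp xctl gqq rxnx fxcdy ttwfu fcax edijv zgmg krez mec cewz jaiq

Answer: tccg
tqp
xctl
gqq
rxnx
fxcdy
ttwfu
fcax
edijv
zgmg
krez
mec
cewz
jaiq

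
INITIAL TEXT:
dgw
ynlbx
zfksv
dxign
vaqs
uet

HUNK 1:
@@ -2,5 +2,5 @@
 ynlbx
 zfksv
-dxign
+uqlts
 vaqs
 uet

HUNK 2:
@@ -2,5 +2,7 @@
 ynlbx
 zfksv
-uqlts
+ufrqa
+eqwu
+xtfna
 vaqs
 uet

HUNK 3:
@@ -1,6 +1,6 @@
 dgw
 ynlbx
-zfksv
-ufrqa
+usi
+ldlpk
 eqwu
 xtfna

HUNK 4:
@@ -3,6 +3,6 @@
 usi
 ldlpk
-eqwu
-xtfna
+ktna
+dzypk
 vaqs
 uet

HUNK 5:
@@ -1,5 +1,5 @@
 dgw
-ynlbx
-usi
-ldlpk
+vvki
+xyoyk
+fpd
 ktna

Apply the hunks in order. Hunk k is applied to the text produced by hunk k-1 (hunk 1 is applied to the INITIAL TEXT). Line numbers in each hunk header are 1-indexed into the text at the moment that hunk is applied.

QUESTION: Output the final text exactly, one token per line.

Answer: dgw
vvki
xyoyk
fpd
ktna
dzypk
vaqs
uet

Derivation:
Hunk 1: at line 2 remove [dxign] add [uqlts] -> 6 lines: dgw ynlbx zfksv uqlts vaqs uet
Hunk 2: at line 2 remove [uqlts] add [ufrqa,eqwu,xtfna] -> 8 lines: dgw ynlbx zfksv ufrqa eqwu xtfna vaqs uet
Hunk 3: at line 1 remove [zfksv,ufrqa] add [usi,ldlpk] -> 8 lines: dgw ynlbx usi ldlpk eqwu xtfna vaqs uet
Hunk 4: at line 3 remove [eqwu,xtfna] add [ktna,dzypk] -> 8 lines: dgw ynlbx usi ldlpk ktna dzypk vaqs uet
Hunk 5: at line 1 remove [ynlbx,usi,ldlpk] add [vvki,xyoyk,fpd] -> 8 lines: dgw vvki xyoyk fpd ktna dzypk vaqs uet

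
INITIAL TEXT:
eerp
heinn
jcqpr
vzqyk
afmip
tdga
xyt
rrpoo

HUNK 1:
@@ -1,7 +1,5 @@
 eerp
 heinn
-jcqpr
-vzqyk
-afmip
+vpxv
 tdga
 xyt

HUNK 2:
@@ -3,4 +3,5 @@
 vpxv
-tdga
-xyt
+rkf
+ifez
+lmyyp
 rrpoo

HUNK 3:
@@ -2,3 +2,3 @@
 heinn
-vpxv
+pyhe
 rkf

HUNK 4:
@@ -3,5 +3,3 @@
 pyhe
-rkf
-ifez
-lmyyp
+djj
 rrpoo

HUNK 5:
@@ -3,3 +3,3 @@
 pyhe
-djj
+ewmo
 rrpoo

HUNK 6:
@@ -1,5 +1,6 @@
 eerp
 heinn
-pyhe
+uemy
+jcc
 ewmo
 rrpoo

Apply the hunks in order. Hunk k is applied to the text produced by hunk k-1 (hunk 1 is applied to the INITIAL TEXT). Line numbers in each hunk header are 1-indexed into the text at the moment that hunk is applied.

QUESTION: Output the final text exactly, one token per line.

Hunk 1: at line 1 remove [jcqpr,vzqyk,afmip] add [vpxv] -> 6 lines: eerp heinn vpxv tdga xyt rrpoo
Hunk 2: at line 3 remove [tdga,xyt] add [rkf,ifez,lmyyp] -> 7 lines: eerp heinn vpxv rkf ifez lmyyp rrpoo
Hunk 3: at line 2 remove [vpxv] add [pyhe] -> 7 lines: eerp heinn pyhe rkf ifez lmyyp rrpoo
Hunk 4: at line 3 remove [rkf,ifez,lmyyp] add [djj] -> 5 lines: eerp heinn pyhe djj rrpoo
Hunk 5: at line 3 remove [djj] add [ewmo] -> 5 lines: eerp heinn pyhe ewmo rrpoo
Hunk 6: at line 1 remove [pyhe] add [uemy,jcc] -> 6 lines: eerp heinn uemy jcc ewmo rrpoo

Answer: eerp
heinn
uemy
jcc
ewmo
rrpoo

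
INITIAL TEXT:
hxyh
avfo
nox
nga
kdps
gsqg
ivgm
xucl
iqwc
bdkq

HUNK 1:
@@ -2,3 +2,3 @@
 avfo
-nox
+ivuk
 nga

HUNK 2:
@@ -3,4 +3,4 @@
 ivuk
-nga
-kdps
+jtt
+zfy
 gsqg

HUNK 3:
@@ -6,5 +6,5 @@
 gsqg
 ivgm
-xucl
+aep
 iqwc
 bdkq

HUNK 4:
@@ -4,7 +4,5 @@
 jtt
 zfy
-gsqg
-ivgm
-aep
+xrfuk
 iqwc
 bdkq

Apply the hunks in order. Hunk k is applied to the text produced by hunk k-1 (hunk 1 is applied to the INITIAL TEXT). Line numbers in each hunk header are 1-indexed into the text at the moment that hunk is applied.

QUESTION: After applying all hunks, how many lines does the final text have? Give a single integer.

Answer: 8

Derivation:
Hunk 1: at line 2 remove [nox] add [ivuk] -> 10 lines: hxyh avfo ivuk nga kdps gsqg ivgm xucl iqwc bdkq
Hunk 2: at line 3 remove [nga,kdps] add [jtt,zfy] -> 10 lines: hxyh avfo ivuk jtt zfy gsqg ivgm xucl iqwc bdkq
Hunk 3: at line 6 remove [xucl] add [aep] -> 10 lines: hxyh avfo ivuk jtt zfy gsqg ivgm aep iqwc bdkq
Hunk 4: at line 4 remove [gsqg,ivgm,aep] add [xrfuk] -> 8 lines: hxyh avfo ivuk jtt zfy xrfuk iqwc bdkq
Final line count: 8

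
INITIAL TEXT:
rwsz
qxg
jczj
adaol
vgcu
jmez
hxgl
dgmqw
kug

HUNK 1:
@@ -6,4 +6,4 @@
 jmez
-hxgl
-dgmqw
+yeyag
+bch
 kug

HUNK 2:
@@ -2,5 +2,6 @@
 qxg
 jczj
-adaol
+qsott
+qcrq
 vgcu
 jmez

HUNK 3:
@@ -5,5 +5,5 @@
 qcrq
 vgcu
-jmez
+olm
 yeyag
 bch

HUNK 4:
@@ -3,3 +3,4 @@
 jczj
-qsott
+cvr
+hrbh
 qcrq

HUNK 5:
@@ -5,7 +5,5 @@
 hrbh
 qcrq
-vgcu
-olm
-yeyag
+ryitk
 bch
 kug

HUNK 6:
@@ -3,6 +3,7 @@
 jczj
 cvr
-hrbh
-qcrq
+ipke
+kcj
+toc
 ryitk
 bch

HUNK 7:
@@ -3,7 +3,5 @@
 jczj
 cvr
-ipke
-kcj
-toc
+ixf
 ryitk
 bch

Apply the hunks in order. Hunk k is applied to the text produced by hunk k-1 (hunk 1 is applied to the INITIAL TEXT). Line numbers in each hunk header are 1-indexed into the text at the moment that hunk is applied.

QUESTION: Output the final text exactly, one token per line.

Hunk 1: at line 6 remove [hxgl,dgmqw] add [yeyag,bch] -> 9 lines: rwsz qxg jczj adaol vgcu jmez yeyag bch kug
Hunk 2: at line 2 remove [adaol] add [qsott,qcrq] -> 10 lines: rwsz qxg jczj qsott qcrq vgcu jmez yeyag bch kug
Hunk 3: at line 5 remove [jmez] add [olm] -> 10 lines: rwsz qxg jczj qsott qcrq vgcu olm yeyag bch kug
Hunk 4: at line 3 remove [qsott] add [cvr,hrbh] -> 11 lines: rwsz qxg jczj cvr hrbh qcrq vgcu olm yeyag bch kug
Hunk 5: at line 5 remove [vgcu,olm,yeyag] add [ryitk] -> 9 lines: rwsz qxg jczj cvr hrbh qcrq ryitk bch kug
Hunk 6: at line 3 remove [hrbh,qcrq] add [ipke,kcj,toc] -> 10 lines: rwsz qxg jczj cvr ipke kcj toc ryitk bch kug
Hunk 7: at line 3 remove [ipke,kcj,toc] add [ixf] -> 8 lines: rwsz qxg jczj cvr ixf ryitk bch kug

Answer: rwsz
qxg
jczj
cvr
ixf
ryitk
bch
kug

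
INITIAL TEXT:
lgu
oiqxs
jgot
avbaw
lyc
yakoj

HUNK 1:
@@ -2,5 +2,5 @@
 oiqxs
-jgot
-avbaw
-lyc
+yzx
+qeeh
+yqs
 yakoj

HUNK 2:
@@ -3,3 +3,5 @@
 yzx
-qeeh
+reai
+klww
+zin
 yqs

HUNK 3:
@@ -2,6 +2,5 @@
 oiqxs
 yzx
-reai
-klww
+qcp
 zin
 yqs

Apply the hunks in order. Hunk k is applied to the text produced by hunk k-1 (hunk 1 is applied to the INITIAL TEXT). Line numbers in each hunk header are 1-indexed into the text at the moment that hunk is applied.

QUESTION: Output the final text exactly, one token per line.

Answer: lgu
oiqxs
yzx
qcp
zin
yqs
yakoj

Derivation:
Hunk 1: at line 2 remove [jgot,avbaw,lyc] add [yzx,qeeh,yqs] -> 6 lines: lgu oiqxs yzx qeeh yqs yakoj
Hunk 2: at line 3 remove [qeeh] add [reai,klww,zin] -> 8 lines: lgu oiqxs yzx reai klww zin yqs yakoj
Hunk 3: at line 2 remove [reai,klww] add [qcp] -> 7 lines: lgu oiqxs yzx qcp zin yqs yakoj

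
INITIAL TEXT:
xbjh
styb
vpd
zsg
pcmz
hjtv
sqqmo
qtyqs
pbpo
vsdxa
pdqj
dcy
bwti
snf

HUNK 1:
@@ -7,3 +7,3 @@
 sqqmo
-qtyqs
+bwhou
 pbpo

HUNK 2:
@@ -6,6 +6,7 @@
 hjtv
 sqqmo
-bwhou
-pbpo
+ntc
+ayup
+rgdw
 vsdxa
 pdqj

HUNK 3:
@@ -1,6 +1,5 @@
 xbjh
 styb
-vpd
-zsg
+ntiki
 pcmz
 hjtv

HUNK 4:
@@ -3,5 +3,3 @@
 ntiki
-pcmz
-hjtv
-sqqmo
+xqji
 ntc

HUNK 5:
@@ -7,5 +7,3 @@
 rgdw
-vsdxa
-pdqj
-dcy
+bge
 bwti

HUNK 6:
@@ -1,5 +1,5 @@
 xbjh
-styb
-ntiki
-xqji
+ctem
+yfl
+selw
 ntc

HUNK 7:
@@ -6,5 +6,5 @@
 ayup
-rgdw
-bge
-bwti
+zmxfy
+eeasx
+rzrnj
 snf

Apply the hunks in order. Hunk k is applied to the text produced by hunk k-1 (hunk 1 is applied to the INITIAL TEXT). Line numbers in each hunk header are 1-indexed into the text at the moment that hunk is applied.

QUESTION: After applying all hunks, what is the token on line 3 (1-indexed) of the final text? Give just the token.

Hunk 1: at line 7 remove [qtyqs] add [bwhou] -> 14 lines: xbjh styb vpd zsg pcmz hjtv sqqmo bwhou pbpo vsdxa pdqj dcy bwti snf
Hunk 2: at line 6 remove [bwhou,pbpo] add [ntc,ayup,rgdw] -> 15 lines: xbjh styb vpd zsg pcmz hjtv sqqmo ntc ayup rgdw vsdxa pdqj dcy bwti snf
Hunk 3: at line 1 remove [vpd,zsg] add [ntiki] -> 14 lines: xbjh styb ntiki pcmz hjtv sqqmo ntc ayup rgdw vsdxa pdqj dcy bwti snf
Hunk 4: at line 3 remove [pcmz,hjtv,sqqmo] add [xqji] -> 12 lines: xbjh styb ntiki xqji ntc ayup rgdw vsdxa pdqj dcy bwti snf
Hunk 5: at line 7 remove [vsdxa,pdqj,dcy] add [bge] -> 10 lines: xbjh styb ntiki xqji ntc ayup rgdw bge bwti snf
Hunk 6: at line 1 remove [styb,ntiki,xqji] add [ctem,yfl,selw] -> 10 lines: xbjh ctem yfl selw ntc ayup rgdw bge bwti snf
Hunk 7: at line 6 remove [rgdw,bge,bwti] add [zmxfy,eeasx,rzrnj] -> 10 lines: xbjh ctem yfl selw ntc ayup zmxfy eeasx rzrnj snf
Final line 3: yfl

Answer: yfl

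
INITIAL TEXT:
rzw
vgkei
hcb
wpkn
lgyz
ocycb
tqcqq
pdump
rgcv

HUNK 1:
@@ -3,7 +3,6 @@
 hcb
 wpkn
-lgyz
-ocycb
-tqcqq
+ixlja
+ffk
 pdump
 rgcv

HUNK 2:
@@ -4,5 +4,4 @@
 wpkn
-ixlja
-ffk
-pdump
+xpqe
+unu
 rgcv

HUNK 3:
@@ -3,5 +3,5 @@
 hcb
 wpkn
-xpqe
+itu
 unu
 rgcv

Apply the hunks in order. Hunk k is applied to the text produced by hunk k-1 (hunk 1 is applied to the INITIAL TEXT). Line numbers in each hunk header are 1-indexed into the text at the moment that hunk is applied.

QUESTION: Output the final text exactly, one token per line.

Answer: rzw
vgkei
hcb
wpkn
itu
unu
rgcv

Derivation:
Hunk 1: at line 3 remove [lgyz,ocycb,tqcqq] add [ixlja,ffk] -> 8 lines: rzw vgkei hcb wpkn ixlja ffk pdump rgcv
Hunk 2: at line 4 remove [ixlja,ffk,pdump] add [xpqe,unu] -> 7 lines: rzw vgkei hcb wpkn xpqe unu rgcv
Hunk 3: at line 3 remove [xpqe] add [itu] -> 7 lines: rzw vgkei hcb wpkn itu unu rgcv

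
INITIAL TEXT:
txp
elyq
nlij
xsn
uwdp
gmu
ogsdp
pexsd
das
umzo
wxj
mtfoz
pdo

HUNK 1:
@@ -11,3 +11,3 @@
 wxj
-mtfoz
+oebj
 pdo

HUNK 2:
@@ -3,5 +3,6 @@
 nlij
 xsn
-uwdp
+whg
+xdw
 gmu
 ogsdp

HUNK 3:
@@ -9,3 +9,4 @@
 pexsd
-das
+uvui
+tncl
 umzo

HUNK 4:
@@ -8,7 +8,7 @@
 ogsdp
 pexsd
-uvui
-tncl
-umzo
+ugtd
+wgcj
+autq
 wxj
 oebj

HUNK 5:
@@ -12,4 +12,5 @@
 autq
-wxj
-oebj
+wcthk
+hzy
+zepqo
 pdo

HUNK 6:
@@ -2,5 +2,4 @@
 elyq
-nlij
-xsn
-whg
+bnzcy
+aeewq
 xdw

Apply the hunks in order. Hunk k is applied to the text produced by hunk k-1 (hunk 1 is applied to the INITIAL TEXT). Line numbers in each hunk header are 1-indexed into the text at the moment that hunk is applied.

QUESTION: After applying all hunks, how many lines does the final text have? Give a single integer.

Hunk 1: at line 11 remove [mtfoz] add [oebj] -> 13 lines: txp elyq nlij xsn uwdp gmu ogsdp pexsd das umzo wxj oebj pdo
Hunk 2: at line 3 remove [uwdp] add [whg,xdw] -> 14 lines: txp elyq nlij xsn whg xdw gmu ogsdp pexsd das umzo wxj oebj pdo
Hunk 3: at line 9 remove [das] add [uvui,tncl] -> 15 lines: txp elyq nlij xsn whg xdw gmu ogsdp pexsd uvui tncl umzo wxj oebj pdo
Hunk 4: at line 8 remove [uvui,tncl,umzo] add [ugtd,wgcj,autq] -> 15 lines: txp elyq nlij xsn whg xdw gmu ogsdp pexsd ugtd wgcj autq wxj oebj pdo
Hunk 5: at line 12 remove [wxj,oebj] add [wcthk,hzy,zepqo] -> 16 lines: txp elyq nlij xsn whg xdw gmu ogsdp pexsd ugtd wgcj autq wcthk hzy zepqo pdo
Hunk 6: at line 2 remove [nlij,xsn,whg] add [bnzcy,aeewq] -> 15 lines: txp elyq bnzcy aeewq xdw gmu ogsdp pexsd ugtd wgcj autq wcthk hzy zepqo pdo
Final line count: 15

Answer: 15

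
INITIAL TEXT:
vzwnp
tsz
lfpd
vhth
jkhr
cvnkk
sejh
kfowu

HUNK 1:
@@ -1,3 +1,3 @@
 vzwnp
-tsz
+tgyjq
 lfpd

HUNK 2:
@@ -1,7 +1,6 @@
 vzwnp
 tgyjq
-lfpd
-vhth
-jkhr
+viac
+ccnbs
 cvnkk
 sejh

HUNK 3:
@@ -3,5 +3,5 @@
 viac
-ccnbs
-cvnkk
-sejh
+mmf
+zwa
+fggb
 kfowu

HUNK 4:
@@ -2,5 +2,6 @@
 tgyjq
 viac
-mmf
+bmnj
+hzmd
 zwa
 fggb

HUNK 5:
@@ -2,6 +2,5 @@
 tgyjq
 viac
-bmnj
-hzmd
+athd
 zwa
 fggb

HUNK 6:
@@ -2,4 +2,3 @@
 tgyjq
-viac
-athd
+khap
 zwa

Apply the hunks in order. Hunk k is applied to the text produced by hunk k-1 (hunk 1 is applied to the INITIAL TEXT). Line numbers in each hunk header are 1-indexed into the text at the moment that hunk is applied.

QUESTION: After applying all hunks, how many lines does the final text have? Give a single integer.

Answer: 6

Derivation:
Hunk 1: at line 1 remove [tsz] add [tgyjq] -> 8 lines: vzwnp tgyjq lfpd vhth jkhr cvnkk sejh kfowu
Hunk 2: at line 1 remove [lfpd,vhth,jkhr] add [viac,ccnbs] -> 7 lines: vzwnp tgyjq viac ccnbs cvnkk sejh kfowu
Hunk 3: at line 3 remove [ccnbs,cvnkk,sejh] add [mmf,zwa,fggb] -> 7 lines: vzwnp tgyjq viac mmf zwa fggb kfowu
Hunk 4: at line 2 remove [mmf] add [bmnj,hzmd] -> 8 lines: vzwnp tgyjq viac bmnj hzmd zwa fggb kfowu
Hunk 5: at line 2 remove [bmnj,hzmd] add [athd] -> 7 lines: vzwnp tgyjq viac athd zwa fggb kfowu
Hunk 6: at line 2 remove [viac,athd] add [khap] -> 6 lines: vzwnp tgyjq khap zwa fggb kfowu
Final line count: 6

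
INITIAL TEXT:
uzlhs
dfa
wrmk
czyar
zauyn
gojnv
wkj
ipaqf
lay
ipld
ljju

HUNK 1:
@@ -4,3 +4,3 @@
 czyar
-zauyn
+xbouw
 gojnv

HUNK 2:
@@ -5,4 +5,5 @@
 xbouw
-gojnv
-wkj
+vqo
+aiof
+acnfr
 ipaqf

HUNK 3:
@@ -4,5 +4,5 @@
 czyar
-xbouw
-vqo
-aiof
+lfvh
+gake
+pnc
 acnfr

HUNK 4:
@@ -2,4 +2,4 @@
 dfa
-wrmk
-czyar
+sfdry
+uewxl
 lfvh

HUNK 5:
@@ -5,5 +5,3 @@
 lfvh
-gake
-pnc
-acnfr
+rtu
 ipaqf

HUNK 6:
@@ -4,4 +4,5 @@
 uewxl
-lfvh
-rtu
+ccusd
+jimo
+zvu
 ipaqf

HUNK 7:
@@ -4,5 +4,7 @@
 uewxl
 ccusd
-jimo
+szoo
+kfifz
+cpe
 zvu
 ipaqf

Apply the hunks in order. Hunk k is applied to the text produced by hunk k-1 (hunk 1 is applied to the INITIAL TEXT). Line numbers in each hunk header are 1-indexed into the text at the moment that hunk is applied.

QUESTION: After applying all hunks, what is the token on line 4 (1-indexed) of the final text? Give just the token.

Answer: uewxl

Derivation:
Hunk 1: at line 4 remove [zauyn] add [xbouw] -> 11 lines: uzlhs dfa wrmk czyar xbouw gojnv wkj ipaqf lay ipld ljju
Hunk 2: at line 5 remove [gojnv,wkj] add [vqo,aiof,acnfr] -> 12 lines: uzlhs dfa wrmk czyar xbouw vqo aiof acnfr ipaqf lay ipld ljju
Hunk 3: at line 4 remove [xbouw,vqo,aiof] add [lfvh,gake,pnc] -> 12 lines: uzlhs dfa wrmk czyar lfvh gake pnc acnfr ipaqf lay ipld ljju
Hunk 4: at line 2 remove [wrmk,czyar] add [sfdry,uewxl] -> 12 lines: uzlhs dfa sfdry uewxl lfvh gake pnc acnfr ipaqf lay ipld ljju
Hunk 5: at line 5 remove [gake,pnc,acnfr] add [rtu] -> 10 lines: uzlhs dfa sfdry uewxl lfvh rtu ipaqf lay ipld ljju
Hunk 6: at line 4 remove [lfvh,rtu] add [ccusd,jimo,zvu] -> 11 lines: uzlhs dfa sfdry uewxl ccusd jimo zvu ipaqf lay ipld ljju
Hunk 7: at line 4 remove [jimo] add [szoo,kfifz,cpe] -> 13 lines: uzlhs dfa sfdry uewxl ccusd szoo kfifz cpe zvu ipaqf lay ipld ljju
Final line 4: uewxl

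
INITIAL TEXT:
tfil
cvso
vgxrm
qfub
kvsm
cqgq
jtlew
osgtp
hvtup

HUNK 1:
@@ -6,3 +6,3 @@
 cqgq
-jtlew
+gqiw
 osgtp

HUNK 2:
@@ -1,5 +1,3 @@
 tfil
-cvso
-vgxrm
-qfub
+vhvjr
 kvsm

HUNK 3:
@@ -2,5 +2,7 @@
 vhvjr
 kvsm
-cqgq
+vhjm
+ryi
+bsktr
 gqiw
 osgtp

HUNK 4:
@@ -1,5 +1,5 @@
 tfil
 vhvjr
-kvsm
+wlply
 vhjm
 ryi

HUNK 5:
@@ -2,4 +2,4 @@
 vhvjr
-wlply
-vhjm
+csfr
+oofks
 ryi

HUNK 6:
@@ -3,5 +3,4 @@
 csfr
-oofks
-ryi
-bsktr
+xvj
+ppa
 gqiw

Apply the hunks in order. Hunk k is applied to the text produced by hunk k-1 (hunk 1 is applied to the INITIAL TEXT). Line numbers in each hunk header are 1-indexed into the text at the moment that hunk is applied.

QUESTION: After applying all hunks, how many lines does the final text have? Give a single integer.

Answer: 8

Derivation:
Hunk 1: at line 6 remove [jtlew] add [gqiw] -> 9 lines: tfil cvso vgxrm qfub kvsm cqgq gqiw osgtp hvtup
Hunk 2: at line 1 remove [cvso,vgxrm,qfub] add [vhvjr] -> 7 lines: tfil vhvjr kvsm cqgq gqiw osgtp hvtup
Hunk 3: at line 2 remove [cqgq] add [vhjm,ryi,bsktr] -> 9 lines: tfil vhvjr kvsm vhjm ryi bsktr gqiw osgtp hvtup
Hunk 4: at line 1 remove [kvsm] add [wlply] -> 9 lines: tfil vhvjr wlply vhjm ryi bsktr gqiw osgtp hvtup
Hunk 5: at line 2 remove [wlply,vhjm] add [csfr,oofks] -> 9 lines: tfil vhvjr csfr oofks ryi bsktr gqiw osgtp hvtup
Hunk 6: at line 3 remove [oofks,ryi,bsktr] add [xvj,ppa] -> 8 lines: tfil vhvjr csfr xvj ppa gqiw osgtp hvtup
Final line count: 8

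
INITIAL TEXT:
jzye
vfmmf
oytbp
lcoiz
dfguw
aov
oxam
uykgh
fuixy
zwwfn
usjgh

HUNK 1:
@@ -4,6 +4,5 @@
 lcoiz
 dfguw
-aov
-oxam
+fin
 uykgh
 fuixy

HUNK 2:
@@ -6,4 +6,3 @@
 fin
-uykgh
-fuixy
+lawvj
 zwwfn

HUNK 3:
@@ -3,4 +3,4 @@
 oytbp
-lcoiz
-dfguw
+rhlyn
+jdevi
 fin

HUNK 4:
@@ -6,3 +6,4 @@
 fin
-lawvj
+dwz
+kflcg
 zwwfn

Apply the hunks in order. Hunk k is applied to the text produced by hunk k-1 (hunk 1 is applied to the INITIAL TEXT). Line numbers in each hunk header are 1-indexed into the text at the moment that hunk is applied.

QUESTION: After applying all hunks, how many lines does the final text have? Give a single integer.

Hunk 1: at line 4 remove [aov,oxam] add [fin] -> 10 lines: jzye vfmmf oytbp lcoiz dfguw fin uykgh fuixy zwwfn usjgh
Hunk 2: at line 6 remove [uykgh,fuixy] add [lawvj] -> 9 lines: jzye vfmmf oytbp lcoiz dfguw fin lawvj zwwfn usjgh
Hunk 3: at line 3 remove [lcoiz,dfguw] add [rhlyn,jdevi] -> 9 lines: jzye vfmmf oytbp rhlyn jdevi fin lawvj zwwfn usjgh
Hunk 4: at line 6 remove [lawvj] add [dwz,kflcg] -> 10 lines: jzye vfmmf oytbp rhlyn jdevi fin dwz kflcg zwwfn usjgh
Final line count: 10

Answer: 10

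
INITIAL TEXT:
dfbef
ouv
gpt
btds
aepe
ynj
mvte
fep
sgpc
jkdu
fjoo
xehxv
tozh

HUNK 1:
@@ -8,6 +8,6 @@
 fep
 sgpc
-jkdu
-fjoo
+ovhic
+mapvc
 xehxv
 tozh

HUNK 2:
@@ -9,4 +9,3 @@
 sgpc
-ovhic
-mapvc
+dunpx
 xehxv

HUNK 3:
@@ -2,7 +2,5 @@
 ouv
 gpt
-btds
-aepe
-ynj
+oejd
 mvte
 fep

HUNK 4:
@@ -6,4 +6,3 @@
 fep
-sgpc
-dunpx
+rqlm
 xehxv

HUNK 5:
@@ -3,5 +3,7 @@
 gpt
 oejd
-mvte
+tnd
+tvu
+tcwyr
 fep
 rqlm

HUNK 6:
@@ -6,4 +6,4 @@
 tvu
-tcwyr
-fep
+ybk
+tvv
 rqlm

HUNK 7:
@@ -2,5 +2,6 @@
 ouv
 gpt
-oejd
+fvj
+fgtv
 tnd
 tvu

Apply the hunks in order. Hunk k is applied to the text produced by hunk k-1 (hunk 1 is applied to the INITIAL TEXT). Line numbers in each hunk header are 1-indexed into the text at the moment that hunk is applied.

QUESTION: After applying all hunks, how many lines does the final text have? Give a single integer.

Hunk 1: at line 8 remove [jkdu,fjoo] add [ovhic,mapvc] -> 13 lines: dfbef ouv gpt btds aepe ynj mvte fep sgpc ovhic mapvc xehxv tozh
Hunk 2: at line 9 remove [ovhic,mapvc] add [dunpx] -> 12 lines: dfbef ouv gpt btds aepe ynj mvte fep sgpc dunpx xehxv tozh
Hunk 3: at line 2 remove [btds,aepe,ynj] add [oejd] -> 10 lines: dfbef ouv gpt oejd mvte fep sgpc dunpx xehxv tozh
Hunk 4: at line 6 remove [sgpc,dunpx] add [rqlm] -> 9 lines: dfbef ouv gpt oejd mvte fep rqlm xehxv tozh
Hunk 5: at line 3 remove [mvte] add [tnd,tvu,tcwyr] -> 11 lines: dfbef ouv gpt oejd tnd tvu tcwyr fep rqlm xehxv tozh
Hunk 6: at line 6 remove [tcwyr,fep] add [ybk,tvv] -> 11 lines: dfbef ouv gpt oejd tnd tvu ybk tvv rqlm xehxv tozh
Hunk 7: at line 2 remove [oejd] add [fvj,fgtv] -> 12 lines: dfbef ouv gpt fvj fgtv tnd tvu ybk tvv rqlm xehxv tozh
Final line count: 12

Answer: 12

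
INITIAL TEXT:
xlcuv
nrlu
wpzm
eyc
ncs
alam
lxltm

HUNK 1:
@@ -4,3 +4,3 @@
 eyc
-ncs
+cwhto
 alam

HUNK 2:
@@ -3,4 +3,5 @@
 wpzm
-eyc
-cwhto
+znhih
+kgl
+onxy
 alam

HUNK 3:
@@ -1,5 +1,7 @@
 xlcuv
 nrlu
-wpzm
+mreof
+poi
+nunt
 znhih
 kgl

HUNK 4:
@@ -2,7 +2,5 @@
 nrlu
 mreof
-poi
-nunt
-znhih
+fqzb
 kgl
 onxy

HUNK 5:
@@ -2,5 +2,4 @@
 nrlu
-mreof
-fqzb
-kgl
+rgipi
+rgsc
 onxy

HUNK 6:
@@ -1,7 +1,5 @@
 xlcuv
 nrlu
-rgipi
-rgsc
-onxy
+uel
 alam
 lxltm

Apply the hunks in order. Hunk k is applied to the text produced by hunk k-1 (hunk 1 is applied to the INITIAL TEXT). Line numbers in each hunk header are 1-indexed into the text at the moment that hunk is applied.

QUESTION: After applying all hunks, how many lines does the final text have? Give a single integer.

Hunk 1: at line 4 remove [ncs] add [cwhto] -> 7 lines: xlcuv nrlu wpzm eyc cwhto alam lxltm
Hunk 2: at line 3 remove [eyc,cwhto] add [znhih,kgl,onxy] -> 8 lines: xlcuv nrlu wpzm znhih kgl onxy alam lxltm
Hunk 3: at line 1 remove [wpzm] add [mreof,poi,nunt] -> 10 lines: xlcuv nrlu mreof poi nunt znhih kgl onxy alam lxltm
Hunk 4: at line 2 remove [poi,nunt,znhih] add [fqzb] -> 8 lines: xlcuv nrlu mreof fqzb kgl onxy alam lxltm
Hunk 5: at line 2 remove [mreof,fqzb,kgl] add [rgipi,rgsc] -> 7 lines: xlcuv nrlu rgipi rgsc onxy alam lxltm
Hunk 6: at line 1 remove [rgipi,rgsc,onxy] add [uel] -> 5 lines: xlcuv nrlu uel alam lxltm
Final line count: 5

Answer: 5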